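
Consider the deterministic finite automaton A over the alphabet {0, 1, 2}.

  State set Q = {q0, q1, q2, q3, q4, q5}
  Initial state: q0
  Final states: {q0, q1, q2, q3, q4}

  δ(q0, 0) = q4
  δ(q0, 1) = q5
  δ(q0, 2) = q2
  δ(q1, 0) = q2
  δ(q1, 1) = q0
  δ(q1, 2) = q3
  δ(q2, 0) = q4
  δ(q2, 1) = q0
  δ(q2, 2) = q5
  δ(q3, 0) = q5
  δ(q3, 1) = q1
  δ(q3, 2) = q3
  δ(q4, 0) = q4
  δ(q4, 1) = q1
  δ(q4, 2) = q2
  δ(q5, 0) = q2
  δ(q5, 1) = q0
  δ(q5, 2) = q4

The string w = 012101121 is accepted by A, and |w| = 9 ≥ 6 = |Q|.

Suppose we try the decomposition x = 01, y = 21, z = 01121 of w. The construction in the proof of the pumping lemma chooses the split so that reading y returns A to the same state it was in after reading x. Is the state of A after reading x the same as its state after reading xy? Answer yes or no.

Run of A on the first 4 characters of w = 0 1 2 1:
  step 0: q0  (start)
  step 1: q4  (read 0: q0→q4)
  step 2: q1  (read 1: q4→q1)
  step 3: q3  (read 2: q1→q3)
  step 4: q1  (read 1: q3→q1)

After x (step 2): q1. After xy (step 4): q1.
They match, so y = 21 drives A around a cycle from q1 back to itself; pumping y any number of times keeps A in q1 before reading z, and xyⁱz ∈ L(A) for every i ≥ 0.

yes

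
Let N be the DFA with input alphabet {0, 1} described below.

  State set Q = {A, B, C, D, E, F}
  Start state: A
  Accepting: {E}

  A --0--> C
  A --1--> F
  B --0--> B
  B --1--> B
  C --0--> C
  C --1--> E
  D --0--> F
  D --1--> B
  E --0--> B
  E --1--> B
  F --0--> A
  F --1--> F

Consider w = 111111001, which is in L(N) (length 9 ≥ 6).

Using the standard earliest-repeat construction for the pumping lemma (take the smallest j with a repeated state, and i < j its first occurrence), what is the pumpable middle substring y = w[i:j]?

Run of N on w = 1 1 1 1 1 1 0 0 1:
  step 0: A  (start)
  step 1: F  (read 1: A→F)
  step 2: F  (read 1: F→F)   ← first repeat (F seen earlier)
  step 3: F  (read 1: F→F)
  step 4: F  (read 1: F→F)
  step 5: F  (read 1: F→F)
  step 6: F  (read 1: F→F)
  step 7: A  (read 0: F→A)
  step 8: C  (read 0: A→C)
  step 9: E  (read 1: C→E)

So i = 1, j = 2, giving x = w[0:1] = 1, y = w[1:2] = 1, z = w[2:9] = 1111001.
Check: |xy| = 2 ≤ 6 and |y| = 1 ≥ 1. Reading y takes N from F back to F, so every xyⁱz is accepted.

1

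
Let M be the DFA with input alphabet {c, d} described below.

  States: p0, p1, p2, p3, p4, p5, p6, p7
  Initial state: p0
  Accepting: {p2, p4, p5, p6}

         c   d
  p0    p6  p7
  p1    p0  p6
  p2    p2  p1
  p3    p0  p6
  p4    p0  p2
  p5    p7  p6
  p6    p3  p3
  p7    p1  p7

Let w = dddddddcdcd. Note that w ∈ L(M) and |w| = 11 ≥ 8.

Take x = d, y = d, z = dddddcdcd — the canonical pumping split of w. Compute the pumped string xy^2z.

xy^2z = d·d·d·dddddcdcd = ddddddddcdcd.
Reading y = d takes M from p7 back to p7, so after x·y·y the machine is still in p7, and z then leads to the accepting state p6. Hence ddddddddcdcd ∈ L(M).

ddddddddcdcd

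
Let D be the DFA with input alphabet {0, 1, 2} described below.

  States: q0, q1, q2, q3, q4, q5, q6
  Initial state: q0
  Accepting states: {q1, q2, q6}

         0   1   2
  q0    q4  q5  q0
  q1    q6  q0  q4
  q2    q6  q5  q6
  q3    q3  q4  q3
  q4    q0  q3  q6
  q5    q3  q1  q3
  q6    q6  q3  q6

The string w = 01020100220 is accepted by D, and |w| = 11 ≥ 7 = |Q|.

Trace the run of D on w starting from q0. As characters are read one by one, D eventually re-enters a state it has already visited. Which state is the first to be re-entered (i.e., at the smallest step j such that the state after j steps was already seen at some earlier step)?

State sequence: q0 -0-> q4 -1-> q3 -0-> q3 -2-> q3 -0-> q3 -1-> q4 -0-> q0 -0-> q4 -2-> q6 -2-> q6 -0-> q6
First repeat at step 3: q3 was already visited.

The earliest repeat is at step j = 3: D is in q3, which it already visited at step i = 2.
The DFA has 7 states, so the proof of the pumping lemma guarantees a repeated state among the first 7+1 visited; the segment between the two visits is the pumpable y.

q3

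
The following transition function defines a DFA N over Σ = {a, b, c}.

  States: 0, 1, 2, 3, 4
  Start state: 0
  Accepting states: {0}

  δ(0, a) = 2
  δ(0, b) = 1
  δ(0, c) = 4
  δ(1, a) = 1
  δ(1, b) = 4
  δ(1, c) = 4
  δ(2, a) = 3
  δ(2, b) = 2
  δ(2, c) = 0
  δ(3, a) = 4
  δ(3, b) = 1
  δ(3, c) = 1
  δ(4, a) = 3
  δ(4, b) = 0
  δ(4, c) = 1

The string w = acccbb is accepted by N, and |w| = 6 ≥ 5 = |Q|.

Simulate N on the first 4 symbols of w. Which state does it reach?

State sequence: 0 -a-> 2 -c-> 0 -c-> 4 -c-> 1

After reading 4 characters, N is in state 1.

1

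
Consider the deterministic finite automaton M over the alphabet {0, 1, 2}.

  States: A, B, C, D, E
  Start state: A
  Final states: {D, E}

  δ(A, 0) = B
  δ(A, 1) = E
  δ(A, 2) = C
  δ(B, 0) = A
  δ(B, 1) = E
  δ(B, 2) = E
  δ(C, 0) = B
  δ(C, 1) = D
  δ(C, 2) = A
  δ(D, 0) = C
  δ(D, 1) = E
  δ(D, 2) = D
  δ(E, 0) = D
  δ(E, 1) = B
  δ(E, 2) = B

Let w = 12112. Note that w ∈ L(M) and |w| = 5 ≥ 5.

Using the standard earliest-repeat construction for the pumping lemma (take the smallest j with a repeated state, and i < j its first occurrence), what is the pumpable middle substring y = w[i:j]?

21

State sequence: A -1-> E -2-> B -1-> E -1-> B -2-> E
First repeat at step 3: E was already visited.

So i = 1, j = 3, giving x = w[0:1] = 1, y = w[1:3] = 21, z = w[3:5] = 12.
Check: |xy| = 3 ≤ 5 and |y| = 2 ≥ 1. Reading y takes M from E back to E, so every xyⁱz is accepted.
With |Q| = 5, pigeonhole forces a state repeat no later than step 5; the substring read between the first and second visits to that state can be pumped.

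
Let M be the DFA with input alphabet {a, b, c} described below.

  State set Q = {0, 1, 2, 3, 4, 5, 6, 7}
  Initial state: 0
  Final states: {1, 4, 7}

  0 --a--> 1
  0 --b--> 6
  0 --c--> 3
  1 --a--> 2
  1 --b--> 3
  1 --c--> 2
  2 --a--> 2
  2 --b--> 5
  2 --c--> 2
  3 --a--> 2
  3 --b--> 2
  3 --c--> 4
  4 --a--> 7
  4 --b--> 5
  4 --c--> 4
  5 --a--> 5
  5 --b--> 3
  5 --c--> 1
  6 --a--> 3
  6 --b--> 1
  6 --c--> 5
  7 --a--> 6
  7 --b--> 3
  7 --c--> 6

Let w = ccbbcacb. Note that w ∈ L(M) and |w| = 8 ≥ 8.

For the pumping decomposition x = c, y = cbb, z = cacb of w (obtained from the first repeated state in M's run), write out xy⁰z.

ccacb

xy⁰z = xz = c·cacb = ccacb.
Reading y = cbb takes M from 3 back to 3, so after x the machine is still in 3, and z then leads to the accepting state 1. Hence ccacb ∈ L(M).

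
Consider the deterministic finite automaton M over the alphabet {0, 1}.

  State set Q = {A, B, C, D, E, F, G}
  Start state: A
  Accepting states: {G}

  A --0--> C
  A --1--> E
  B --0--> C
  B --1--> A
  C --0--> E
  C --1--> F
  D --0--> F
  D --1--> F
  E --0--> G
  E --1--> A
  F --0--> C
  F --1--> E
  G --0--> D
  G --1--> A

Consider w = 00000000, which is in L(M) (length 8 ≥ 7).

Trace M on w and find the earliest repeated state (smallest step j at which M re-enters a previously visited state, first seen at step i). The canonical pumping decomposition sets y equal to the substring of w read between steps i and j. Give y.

00000

State sequence: A -0-> C -0-> E -0-> G -0-> D -0-> F -0-> C -0-> E -0-> G
First repeat at step 6: C was already visited.

So i = 1, j = 6, giving x = w[0:1] = 0, y = w[1:6] = 00000, z = w[6:8] = 00.
Check: |xy| = 6 ≤ 7 and |y| = 5 ≥ 1. Reading y takes M from C back to C, so every xyⁱz is accepted.
Since M has 7 states, any run of length ≥ 7 visits 7+1 states, so by pigeonhole some state repeats within the first 7 steps — that repeat gives the pumpable loop.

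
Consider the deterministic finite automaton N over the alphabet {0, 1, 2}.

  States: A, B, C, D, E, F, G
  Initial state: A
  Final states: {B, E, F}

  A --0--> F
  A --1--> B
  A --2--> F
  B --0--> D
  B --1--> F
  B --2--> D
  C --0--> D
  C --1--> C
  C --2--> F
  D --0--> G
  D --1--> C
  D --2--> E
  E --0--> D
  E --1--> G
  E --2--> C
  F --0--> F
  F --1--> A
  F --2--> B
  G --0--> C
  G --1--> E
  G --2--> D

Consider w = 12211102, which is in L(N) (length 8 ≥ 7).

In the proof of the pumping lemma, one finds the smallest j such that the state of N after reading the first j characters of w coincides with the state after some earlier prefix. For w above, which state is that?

E

Run of N on w = 1 2 2 1 1 1 0 2:
  step 0: A  (start)
  step 1: B  (read 1: A→B)
  step 2: D  (read 2: B→D)
  step 3: E  (read 2: D→E)
  step 4: G  (read 1: E→G)
  step 5: E  (read 1: G→E)   ← first repeat (E seen earlier)
  step 6: G  (read 1: E→G)
  step 7: C  (read 0: G→C)
  step 8: F  (read 2: C→F)

The earliest repeat is at step j = 5: N is in E, which it already visited at step i = 3.
The DFA has 7 states, so the proof of the pumping lemma guarantees a repeated state among the first 7+1 visited; the segment between the two visits is the pumpable y.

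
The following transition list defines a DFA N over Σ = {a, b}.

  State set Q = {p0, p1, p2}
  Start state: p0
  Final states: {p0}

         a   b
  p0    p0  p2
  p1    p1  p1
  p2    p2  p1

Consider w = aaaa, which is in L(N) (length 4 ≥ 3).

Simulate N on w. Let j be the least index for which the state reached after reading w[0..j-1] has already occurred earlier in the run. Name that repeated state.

p0

State sequence: p0 -a-> p0 -a-> p0 -a-> p0 -a-> p0
First repeat at step 1: p0 was already visited.

The earliest repeat is at step j = 1: N is in p0, which it already visited at step i = 0.
Pumping length from the standard proof: p = 3 (the number of states). The repeated state found above gives |xy| = j ≤ 3 and |y| = j − i ≥ 1.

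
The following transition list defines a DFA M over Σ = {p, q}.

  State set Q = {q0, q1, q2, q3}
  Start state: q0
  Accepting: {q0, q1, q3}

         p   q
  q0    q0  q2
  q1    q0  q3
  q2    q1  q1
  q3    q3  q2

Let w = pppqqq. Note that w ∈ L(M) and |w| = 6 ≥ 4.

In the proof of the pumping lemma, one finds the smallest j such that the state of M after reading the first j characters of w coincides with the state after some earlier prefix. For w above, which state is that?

q0

State sequence: q0 -p-> q0 -p-> q0 -p-> q0 -q-> q2 -q-> q1 -q-> q3
First repeat at step 1: q0 was already visited.

The earliest repeat is at step j = 1: M is in q0, which it already visited at step i = 0.
With |Q| = 4, pigeonhole forces a state repeat no later than step 4; the substring read between the first and second visits to that state can be pumped.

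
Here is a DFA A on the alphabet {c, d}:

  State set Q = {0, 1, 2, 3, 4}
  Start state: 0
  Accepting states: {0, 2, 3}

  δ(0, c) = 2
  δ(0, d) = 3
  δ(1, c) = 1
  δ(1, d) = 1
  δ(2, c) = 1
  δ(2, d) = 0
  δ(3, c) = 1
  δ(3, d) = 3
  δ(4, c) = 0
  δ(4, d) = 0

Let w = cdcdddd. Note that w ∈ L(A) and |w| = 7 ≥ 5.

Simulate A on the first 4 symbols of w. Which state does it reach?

0

State sequence: 0 -c-> 2 -d-> 0 -c-> 2 -d-> 0

After reading 4 characters, A is in state 0.
(This kind of state-tracing is the core of the pumping-lemma construction: with 5 states, pigeonhole forces a repeat within the first 5 steps.)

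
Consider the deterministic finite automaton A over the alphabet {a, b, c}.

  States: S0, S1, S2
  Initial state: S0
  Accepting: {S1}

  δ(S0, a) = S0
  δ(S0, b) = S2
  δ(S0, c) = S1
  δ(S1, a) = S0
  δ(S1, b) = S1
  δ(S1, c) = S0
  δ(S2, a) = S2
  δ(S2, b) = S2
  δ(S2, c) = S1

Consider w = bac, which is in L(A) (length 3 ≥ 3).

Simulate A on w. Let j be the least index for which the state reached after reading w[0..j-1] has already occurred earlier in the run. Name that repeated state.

Run of A on w = b a c:
  step 0: S0  (start)
  step 1: S2  (read b: S0→S2)
  step 2: S2  (read a: S2→S2)   ← first repeat (S2 seen earlier)
  step 3: S1  (read c: S2→S1)

The earliest repeat is at step j = 2: A is in S2, which it already visited at step i = 1.
Since A has 3 states, any run of length ≥ 3 visits 3+1 states, so by pigeonhole some state repeats within the first 3 steps — that repeat gives the pumpable loop.

S2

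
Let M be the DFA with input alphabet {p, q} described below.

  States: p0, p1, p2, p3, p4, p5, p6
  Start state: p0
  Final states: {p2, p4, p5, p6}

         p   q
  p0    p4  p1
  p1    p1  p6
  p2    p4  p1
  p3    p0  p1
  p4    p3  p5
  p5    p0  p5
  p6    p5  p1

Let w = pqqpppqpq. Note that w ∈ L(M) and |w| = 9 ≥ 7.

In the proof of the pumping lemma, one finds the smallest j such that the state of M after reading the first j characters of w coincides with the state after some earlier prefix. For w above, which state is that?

p5

Run of M on w = p q q p p p q p q:
  step 0: p0  (start)
  step 1: p4  (read p: p0→p4)
  step 2: p5  (read q: p4→p5)
  step 3: p5  (read q: p5→p5)   ← first repeat (p5 seen earlier)
  step 4: p0  (read p: p5→p0)
  step 5: p4  (read p: p0→p4)
  step 6: p3  (read p: p4→p3)
  step 7: p1  (read q: p3→p1)
  step 8: p1  (read p: p1→p1)
  step 9: p6  (read q: p1→p6)

The earliest repeat is at step j = 3: M is in p5, which it already visited at step i = 2.
Pumping length from the standard proof: p = 7 (the number of states). The repeated state found above gives |xy| = j ≤ 7 and |y| = j − i ≥ 1.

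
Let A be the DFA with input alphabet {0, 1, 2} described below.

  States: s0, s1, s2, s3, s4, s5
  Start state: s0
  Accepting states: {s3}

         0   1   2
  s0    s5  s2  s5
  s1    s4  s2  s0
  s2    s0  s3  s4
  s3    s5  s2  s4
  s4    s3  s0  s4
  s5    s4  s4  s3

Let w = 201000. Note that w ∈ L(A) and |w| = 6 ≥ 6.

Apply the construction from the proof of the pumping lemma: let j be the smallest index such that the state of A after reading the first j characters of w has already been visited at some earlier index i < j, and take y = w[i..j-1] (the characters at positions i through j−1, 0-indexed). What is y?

201

Run of A on w = 2 0 1 0 0 0:
  step 0: s0  (start)
  step 1: s5  (read 2: s0→s5)
  step 2: s4  (read 0: s5→s4)
  step 3: s0  (read 1: s4→s0)   ← first repeat (s0 seen earlier)
  step 4: s5  (read 0: s0→s5)
  step 5: s4  (read 0: s5→s4)
  step 6: s3  (read 0: s4→s3)

So i = 0, j = 3, giving x = w[0:0] = ε, y = w[0:3] = 201, z = w[3:6] = 000.
Check: |xy| = 3 ≤ 6 and |y| = 3 ≥ 1. Reading y takes A from s0 back to s0, so every xyⁱz is accepted.
Since A has 6 states, any run of length ≥ 6 visits 6+1 states, so by pigeonhole some state repeats within the first 6 steps — that repeat gives the pumpable loop.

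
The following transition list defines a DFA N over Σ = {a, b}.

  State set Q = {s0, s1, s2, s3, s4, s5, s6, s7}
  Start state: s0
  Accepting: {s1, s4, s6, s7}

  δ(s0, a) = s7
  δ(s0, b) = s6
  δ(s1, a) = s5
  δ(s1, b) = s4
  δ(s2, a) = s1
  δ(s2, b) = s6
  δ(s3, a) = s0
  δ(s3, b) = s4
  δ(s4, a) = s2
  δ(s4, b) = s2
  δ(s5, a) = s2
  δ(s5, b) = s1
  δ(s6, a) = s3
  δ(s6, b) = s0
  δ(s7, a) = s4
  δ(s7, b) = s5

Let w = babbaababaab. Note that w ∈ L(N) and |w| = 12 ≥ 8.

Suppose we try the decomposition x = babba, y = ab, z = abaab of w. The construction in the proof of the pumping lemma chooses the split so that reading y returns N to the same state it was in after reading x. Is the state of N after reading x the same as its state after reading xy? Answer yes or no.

yes

State sequence: s0 -b-> s6 -a-> s3 -b-> s4 -b-> s2 -a-> s1 -a-> s5 -b-> s1

After x (step 5): s1. After xy (step 7): s1.
They match, so y = ab drives N around a cycle from s1 back to itself; pumping y any number of times keeps N in s1 before reading z, and xyⁱz ∈ L(N) for every i ≥ 0.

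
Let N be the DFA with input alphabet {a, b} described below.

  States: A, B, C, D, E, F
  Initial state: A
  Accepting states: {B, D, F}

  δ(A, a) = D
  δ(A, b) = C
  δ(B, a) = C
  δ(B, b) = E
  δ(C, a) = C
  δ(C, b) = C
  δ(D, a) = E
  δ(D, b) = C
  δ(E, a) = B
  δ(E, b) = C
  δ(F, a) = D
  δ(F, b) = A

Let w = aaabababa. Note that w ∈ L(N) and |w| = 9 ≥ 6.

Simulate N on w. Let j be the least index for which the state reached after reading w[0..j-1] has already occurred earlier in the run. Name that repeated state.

E

Run of N on w = a a a b a b a b a:
  step 0: A  (start)
  step 1: D  (read a: A→D)
  step 2: E  (read a: D→E)
  step 3: B  (read a: E→B)
  step 4: E  (read b: B→E)   ← first repeat (E seen earlier)
  step 5: B  (read a: E→B)
  step 6: E  (read b: B→E)
  step 7: B  (read a: E→B)
  step 8: E  (read b: B→E)
  step 9: B  (read a: E→B)

The earliest repeat is at step j = 4: N is in E, which it already visited at step i = 2.
Since N has 6 states, any run of length ≥ 6 visits 6+1 states, so by pigeonhole some state repeats within the first 6 steps — that repeat gives the pumpable loop.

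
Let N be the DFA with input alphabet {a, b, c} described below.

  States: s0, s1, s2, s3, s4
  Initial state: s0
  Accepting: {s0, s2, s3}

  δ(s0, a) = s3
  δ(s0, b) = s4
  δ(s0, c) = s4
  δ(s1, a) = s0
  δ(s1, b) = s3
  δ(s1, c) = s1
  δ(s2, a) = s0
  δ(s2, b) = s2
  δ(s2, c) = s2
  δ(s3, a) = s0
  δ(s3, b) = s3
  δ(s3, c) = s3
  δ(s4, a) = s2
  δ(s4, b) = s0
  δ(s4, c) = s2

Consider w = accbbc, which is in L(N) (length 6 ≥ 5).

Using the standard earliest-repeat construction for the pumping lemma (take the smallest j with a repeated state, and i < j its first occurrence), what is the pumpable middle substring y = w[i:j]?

State sequence: s0 -a-> s3 -c-> s3 -c-> s3 -b-> s3 -b-> s3 -c-> s3
First repeat at step 2: s3 was already visited.

So i = 1, j = 2, giving x = w[0:1] = a, y = w[1:2] = c, z = w[2:6] = cbbc.
Check: |xy| = 2 ≤ 5 and |y| = 1 ≥ 1. Reading y takes N from s3 back to s3, so every xyⁱz is accepted.

c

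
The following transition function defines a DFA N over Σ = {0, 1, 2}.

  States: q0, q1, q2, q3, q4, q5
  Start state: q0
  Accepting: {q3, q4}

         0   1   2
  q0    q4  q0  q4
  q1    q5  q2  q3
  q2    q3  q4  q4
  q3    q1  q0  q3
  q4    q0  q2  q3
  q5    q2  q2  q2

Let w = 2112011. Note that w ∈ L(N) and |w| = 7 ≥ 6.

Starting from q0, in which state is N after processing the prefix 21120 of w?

q1

Run of N on the first 5 characters of w = 2 1 1 2 0:
  step 0: q0  (start)
  step 1: q4  (read 2: q0→q4)
  step 2: q2  (read 1: q4→q2)
  step 3: q4  (read 1: q2→q4)
  step 4: q3  (read 2: q4→q3)
  step 5: q1  (read 0: q3→q1)

After reading 5 characters, N is in state q1.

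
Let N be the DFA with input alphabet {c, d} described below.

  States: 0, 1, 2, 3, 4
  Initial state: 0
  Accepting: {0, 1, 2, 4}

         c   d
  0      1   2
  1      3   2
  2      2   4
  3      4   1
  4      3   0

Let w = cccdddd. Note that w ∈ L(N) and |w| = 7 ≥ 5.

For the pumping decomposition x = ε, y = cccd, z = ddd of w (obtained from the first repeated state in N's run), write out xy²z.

xy^2z = ε·cccd·cccd·ddd = cccdcccdddd.
Reading y = cccd takes N from 0 back to 0, so after x·y·y the machine is still in 0, and z then leads to the accepting state 0. Hence cccdcccdddd ∈ L(N).

cccdcccdddd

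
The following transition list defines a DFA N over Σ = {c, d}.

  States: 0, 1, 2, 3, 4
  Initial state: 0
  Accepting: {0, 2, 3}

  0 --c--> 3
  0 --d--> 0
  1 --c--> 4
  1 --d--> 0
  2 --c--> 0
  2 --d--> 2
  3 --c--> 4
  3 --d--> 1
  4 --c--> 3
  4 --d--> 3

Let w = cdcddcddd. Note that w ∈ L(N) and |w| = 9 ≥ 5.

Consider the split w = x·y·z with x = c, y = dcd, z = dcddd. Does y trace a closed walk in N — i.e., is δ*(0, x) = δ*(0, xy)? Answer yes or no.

yes

Run of N on the first 4 characters of w = c d c d:
  step 0: 0  (start)
  step 1: 3  (read c: 0→3)
  step 2: 1  (read d: 3→1)
  step 3: 4  (read c: 1→4)
  step 4: 3  (read d: 4→3)

After x (step 1): 3. After xy (step 4): 3.
They match, so y = dcd drives N around a cycle from 3 back to itself; pumping y any number of times keeps N in 3 before reading z, and xyⁱz ∈ L(N) for every i ≥ 0.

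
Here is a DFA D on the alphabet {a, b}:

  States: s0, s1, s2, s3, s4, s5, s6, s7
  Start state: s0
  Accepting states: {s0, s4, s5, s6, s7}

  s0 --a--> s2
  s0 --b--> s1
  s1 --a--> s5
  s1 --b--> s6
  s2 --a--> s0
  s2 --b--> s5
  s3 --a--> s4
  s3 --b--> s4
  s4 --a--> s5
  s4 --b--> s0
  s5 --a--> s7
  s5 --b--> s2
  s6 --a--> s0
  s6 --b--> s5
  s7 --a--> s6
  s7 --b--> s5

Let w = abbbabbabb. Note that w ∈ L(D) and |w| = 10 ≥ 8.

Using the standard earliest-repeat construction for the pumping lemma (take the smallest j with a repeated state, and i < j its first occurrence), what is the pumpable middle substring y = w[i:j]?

Run of D on w = a b b b a b b a b b:
  step 0: s0  (start)
  step 1: s2  (read a: s0→s2)
  step 2: s5  (read b: s2→s5)
  step 3: s2  (read b: s5→s2)   ← first repeat (s2 seen earlier)
  step 4: s5  (read b: s2→s5)
  step 5: s7  (read a: s5→s7)
  step 6: s5  (read b: s7→s5)
  step 7: s2  (read b: s5→s2)
  step 8: s0  (read a: s2→s0)
  step 9: s1  (read b: s0→s1)
  step 10: s6  (read b: s1→s6)

So i = 1, j = 3, giving x = w[0:1] = a, y = w[1:3] = bb, z = w[3:10] = babbabb.
Check: |xy| = 3 ≤ 8 and |y| = 2 ≥ 1. Reading y takes D from s2 back to s2, so every xyⁱz is accepted.

bb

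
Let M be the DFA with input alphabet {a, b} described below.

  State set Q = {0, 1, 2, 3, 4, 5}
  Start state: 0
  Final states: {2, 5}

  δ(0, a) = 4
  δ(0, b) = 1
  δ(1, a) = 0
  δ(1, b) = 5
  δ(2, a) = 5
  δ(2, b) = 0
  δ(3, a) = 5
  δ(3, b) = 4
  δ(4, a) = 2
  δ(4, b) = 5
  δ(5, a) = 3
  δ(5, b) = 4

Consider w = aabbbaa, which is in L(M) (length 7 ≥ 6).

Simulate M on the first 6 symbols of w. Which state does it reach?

3

Run of M on the first 6 characters of w = a a b b b a:
  step 0: 0  (start)
  step 1: 4  (read a: 0→4)
  step 2: 2  (read a: 4→2)
  step 3: 0  (read b: 2→0)
  step 4: 1  (read b: 0→1)
  step 5: 5  (read b: 1→5)
  step 6: 3  (read a: 5→3)

After reading 6 characters, M is in state 3.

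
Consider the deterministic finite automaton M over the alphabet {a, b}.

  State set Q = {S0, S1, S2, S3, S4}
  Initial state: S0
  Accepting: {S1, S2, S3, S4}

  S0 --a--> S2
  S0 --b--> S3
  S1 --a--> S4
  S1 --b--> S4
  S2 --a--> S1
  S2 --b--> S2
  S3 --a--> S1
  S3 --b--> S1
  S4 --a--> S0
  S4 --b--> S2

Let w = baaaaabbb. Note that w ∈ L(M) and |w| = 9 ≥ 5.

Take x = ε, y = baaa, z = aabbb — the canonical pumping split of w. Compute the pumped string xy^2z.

baaabaaaaabbb

xy^2z = ε·baaa·baaa·aabbb = baaabaaaaabbb.
Reading y = baaa takes M from S0 back to S0, so after x·y·y the machine is still in S0, and z then leads to the accepting state S2. Hence baaabaaaaabbb ∈ L(M).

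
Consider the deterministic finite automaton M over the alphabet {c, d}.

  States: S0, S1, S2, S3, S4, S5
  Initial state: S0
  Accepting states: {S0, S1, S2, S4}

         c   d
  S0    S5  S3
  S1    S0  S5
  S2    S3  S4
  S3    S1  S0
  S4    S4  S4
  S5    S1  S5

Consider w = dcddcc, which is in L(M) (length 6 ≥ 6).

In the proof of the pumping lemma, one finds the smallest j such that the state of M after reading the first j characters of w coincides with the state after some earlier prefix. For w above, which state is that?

S5

Run of M on w = d c d d c c:
  step 0: S0  (start)
  step 1: S3  (read d: S0→S3)
  step 2: S1  (read c: S3→S1)
  step 3: S5  (read d: S1→S5)
  step 4: S5  (read d: S5→S5)   ← first repeat (S5 seen earlier)
  step 5: S1  (read c: S5→S1)
  step 6: S0  (read c: S1→S0)

The earliest repeat is at step j = 4: M is in S5, which it already visited at step i = 3.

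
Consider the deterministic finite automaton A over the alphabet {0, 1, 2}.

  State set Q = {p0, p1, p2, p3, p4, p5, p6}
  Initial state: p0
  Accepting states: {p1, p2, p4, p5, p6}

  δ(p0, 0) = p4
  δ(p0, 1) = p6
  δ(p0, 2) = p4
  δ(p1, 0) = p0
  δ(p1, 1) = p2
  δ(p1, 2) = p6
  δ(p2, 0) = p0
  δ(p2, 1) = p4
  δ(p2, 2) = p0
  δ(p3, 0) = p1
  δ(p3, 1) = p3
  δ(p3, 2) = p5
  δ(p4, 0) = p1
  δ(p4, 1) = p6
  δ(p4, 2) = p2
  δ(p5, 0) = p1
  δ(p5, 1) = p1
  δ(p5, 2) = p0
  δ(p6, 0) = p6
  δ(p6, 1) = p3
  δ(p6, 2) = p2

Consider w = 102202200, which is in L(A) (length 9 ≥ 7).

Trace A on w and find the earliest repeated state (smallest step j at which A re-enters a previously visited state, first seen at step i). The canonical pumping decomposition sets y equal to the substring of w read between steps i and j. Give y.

State sequence: p0 -1-> p6 -0-> p6 -2-> p2 -2-> p0 -0-> p4 -2-> p2 -2-> p0 -0-> p4 -0-> p1
First repeat at step 2: p6 was already visited.

So i = 1, j = 2, giving x = w[0:1] = 1, y = w[1:2] = 0, z = w[2:9] = 2202200.
Check: |xy| = 2 ≤ 7 and |y| = 1 ≥ 1. Reading y takes A from p6 back to p6, so every xyⁱz is accepted.

0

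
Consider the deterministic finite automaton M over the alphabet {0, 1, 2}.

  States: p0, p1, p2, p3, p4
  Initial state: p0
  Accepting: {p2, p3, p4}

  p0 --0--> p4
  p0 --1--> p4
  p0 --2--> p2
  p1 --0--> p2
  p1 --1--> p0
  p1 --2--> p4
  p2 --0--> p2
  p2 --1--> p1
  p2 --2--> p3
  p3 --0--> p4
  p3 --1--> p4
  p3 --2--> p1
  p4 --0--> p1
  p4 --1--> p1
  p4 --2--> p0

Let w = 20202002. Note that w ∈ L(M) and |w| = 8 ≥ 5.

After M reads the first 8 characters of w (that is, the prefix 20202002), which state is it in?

p4

State sequence: p0 -2-> p2 -0-> p2 -2-> p3 -0-> p4 -2-> p0 -0-> p4 -0-> p1 -2-> p4

After reading 8 characters, M is in state p4.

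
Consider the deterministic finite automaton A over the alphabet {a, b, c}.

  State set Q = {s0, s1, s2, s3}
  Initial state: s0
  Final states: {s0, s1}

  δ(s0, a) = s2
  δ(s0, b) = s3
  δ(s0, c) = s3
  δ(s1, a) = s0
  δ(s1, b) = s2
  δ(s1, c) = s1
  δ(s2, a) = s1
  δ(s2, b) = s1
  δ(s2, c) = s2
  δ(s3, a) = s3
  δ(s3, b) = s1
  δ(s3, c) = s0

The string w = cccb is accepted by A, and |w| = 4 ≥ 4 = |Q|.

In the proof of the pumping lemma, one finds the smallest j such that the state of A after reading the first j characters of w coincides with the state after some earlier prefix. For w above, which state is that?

State sequence: s0 -c-> s3 -c-> s0 -c-> s3 -b-> s1
First repeat at step 2: s0 was already visited.

The earliest repeat is at step j = 2: A is in s0, which it already visited at step i = 0.
With |Q| = 4, pigeonhole forces a state repeat no later than step 4; the substring read between the first and second visits to that state can be pumped.

s0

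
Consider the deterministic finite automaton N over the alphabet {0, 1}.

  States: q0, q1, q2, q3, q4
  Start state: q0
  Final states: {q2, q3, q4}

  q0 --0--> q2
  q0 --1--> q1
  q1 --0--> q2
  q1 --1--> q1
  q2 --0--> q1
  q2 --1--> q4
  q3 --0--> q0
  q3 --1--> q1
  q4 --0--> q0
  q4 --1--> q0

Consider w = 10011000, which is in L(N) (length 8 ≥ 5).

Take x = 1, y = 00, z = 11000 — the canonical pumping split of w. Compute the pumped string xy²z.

xy^2z = 1·00·00·11000 = 1000011000.
Reading y = 00 takes N from q1 back to q1, so after x·y·y the machine is still in q1, and z then leads to the accepting state q2. Hence 1000011000 ∈ L(N).

1000011000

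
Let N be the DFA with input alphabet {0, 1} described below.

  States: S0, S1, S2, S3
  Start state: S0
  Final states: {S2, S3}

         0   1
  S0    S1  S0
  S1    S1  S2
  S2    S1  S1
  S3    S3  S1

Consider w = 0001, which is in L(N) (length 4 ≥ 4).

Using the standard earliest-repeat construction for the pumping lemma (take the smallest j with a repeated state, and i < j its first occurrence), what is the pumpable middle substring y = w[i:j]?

State sequence: S0 -0-> S1 -0-> S1 -0-> S1 -1-> S2
First repeat at step 2: S1 was already visited.

So i = 1, j = 2, giving x = w[0:1] = 0, y = w[1:2] = 0, z = w[2:4] = 01.
Check: |xy| = 2 ≤ 4 and |y| = 1 ≥ 1. Reading y takes N from S1 back to S1, so every xyⁱz is accepted.

0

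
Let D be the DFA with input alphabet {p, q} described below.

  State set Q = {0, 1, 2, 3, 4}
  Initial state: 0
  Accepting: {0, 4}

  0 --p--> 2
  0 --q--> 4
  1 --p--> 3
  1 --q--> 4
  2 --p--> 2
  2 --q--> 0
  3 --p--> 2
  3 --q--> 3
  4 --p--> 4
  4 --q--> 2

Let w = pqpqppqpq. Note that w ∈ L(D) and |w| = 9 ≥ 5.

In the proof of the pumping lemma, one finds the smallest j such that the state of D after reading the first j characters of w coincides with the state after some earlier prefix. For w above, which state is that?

0

State sequence: 0 -p-> 2 -q-> 0 -p-> 2 -q-> 0 -p-> 2 -p-> 2 -q-> 0 -p-> 2 -q-> 0
First repeat at step 2: 0 was already visited.

The earliest repeat is at step j = 2: D is in 0, which it already visited at step i = 0.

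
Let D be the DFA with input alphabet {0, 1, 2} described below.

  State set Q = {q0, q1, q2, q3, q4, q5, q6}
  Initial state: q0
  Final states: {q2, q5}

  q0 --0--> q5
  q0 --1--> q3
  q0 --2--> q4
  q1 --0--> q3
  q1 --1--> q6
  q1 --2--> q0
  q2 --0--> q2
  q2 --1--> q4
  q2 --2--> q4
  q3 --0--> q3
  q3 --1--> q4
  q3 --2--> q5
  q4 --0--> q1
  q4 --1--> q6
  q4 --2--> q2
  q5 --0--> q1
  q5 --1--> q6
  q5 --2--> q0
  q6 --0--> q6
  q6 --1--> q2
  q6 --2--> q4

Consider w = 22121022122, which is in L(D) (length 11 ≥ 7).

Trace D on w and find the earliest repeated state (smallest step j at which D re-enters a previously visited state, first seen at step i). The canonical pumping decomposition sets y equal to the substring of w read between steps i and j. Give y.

Run of D on w = 2 2 1 2 1 0 2 2 1 2 2:
  step 0: q0  (start)
  step 1: q4  (read 2: q0→q4)
  step 2: q2  (read 2: q4→q2)
  step 3: q4  (read 1: q2→q4)   ← first repeat (q4 seen earlier)
  step 4: q2  (read 2: q4→q2)
  step 5: q4  (read 1: q2→q4)
  step 6: q1  (read 0: q4→q1)
  step 7: q0  (read 2: q1→q0)
  step 8: q4  (read 2: q0→q4)
  step 9: q6  (read 1: q4→q6)
  step 10: q4  (read 2: q6→q4)
  step 11: q2  (read 2: q4→q2)

So i = 1, j = 3, giving x = w[0:1] = 2, y = w[1:3] = 21, z = w[3:11] = 21022122.
Check: |xy| = 3 ≤ 7 and |y| = 2 ≥ 1. Reading y takes D from q4 back to q4, so every xyⁱz is accepted.

21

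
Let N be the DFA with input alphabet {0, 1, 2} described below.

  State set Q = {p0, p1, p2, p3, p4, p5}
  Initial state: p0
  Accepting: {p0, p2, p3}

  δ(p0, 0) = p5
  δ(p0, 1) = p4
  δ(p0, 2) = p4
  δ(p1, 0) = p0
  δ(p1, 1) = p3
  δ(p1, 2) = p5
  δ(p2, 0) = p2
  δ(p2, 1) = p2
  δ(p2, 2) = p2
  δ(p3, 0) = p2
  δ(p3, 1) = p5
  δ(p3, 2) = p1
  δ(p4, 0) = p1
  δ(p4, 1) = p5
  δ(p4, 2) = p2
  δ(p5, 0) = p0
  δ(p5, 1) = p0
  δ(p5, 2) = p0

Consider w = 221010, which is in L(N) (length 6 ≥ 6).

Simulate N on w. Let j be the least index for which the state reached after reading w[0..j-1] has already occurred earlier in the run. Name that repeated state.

State sequence: p0 -2-> p4 -2-> p2 -1-> p2 -0-> p2 -1-> p2 -0-> p2
First repeat at step 3: p2 was already visited.

The earliest repeat is at step j = 3: N is in p2, which it already visited at step i = 2.
The DFA has 6 states, so the proof of the pumping lemma guarantees a repeated state among the first 6+1 visited; the segment between the two visits is the pumpable y.

p2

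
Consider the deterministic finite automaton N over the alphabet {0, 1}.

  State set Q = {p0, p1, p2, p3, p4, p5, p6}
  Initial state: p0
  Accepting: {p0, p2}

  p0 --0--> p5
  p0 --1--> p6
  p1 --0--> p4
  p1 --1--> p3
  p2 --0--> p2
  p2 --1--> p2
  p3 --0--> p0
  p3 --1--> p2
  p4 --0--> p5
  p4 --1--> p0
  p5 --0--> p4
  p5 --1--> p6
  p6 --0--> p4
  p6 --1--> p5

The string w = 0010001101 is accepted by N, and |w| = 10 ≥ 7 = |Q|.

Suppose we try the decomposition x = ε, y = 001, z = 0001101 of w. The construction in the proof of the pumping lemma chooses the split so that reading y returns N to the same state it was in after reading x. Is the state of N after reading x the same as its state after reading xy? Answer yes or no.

yes

State sequence: p0 -0-> p5 -0-> p4 -1-> p0

After x (step 0): p0. After xy (step 3): p0.
They match, so y = 001 drives N around a cycle from p0 back to itself; pumping y any number of times keeps N in p0 before reading z, and xyⁱz ∈ L(N) for every i ≥ 0.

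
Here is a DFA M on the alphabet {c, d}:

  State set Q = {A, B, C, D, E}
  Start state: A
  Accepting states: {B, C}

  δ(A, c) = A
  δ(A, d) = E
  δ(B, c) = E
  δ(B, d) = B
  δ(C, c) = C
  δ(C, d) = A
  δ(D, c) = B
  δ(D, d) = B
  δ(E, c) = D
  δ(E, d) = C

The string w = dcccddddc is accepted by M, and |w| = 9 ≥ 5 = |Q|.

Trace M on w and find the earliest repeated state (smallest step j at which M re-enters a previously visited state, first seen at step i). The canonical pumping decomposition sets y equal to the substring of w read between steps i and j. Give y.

State sequence: A -d-> E -c-> D -c-> B -c-> E -d-> C -d-> A -d-> E -d-> C -c-> C
First repeat at step 4: E was already visited.

So i = 1, j = 4, giving x = w[0:1] = d, y = w[1:4] = ccc, z = w[4:9] = ddddc.
Check: |xy| = 4 ≤ 5 and |y| = 3 ≥ 1. Reading y takes M from E back to E, so every xyⁱz is accepted.

ccc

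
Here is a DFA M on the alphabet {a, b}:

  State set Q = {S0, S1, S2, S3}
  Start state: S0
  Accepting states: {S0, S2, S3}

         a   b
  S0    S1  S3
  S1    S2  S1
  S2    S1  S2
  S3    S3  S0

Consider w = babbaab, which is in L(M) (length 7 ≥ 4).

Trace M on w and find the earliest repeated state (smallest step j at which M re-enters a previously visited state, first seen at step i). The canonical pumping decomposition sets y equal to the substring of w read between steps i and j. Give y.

a

State sequence: S0 -b-> S3 -a-> S3 -b-> S0 -b-> S3 -a-> S3 -a-> S3 -b-> S0
First repeat at step 2: S3 was already visited.

So i = 1, j = 2, giving x = w[0:1] = b, y = w[1:2] = a, z = w[2:7] = bbaab.
Check: |xy| = 2 ≤ 4 and |y| = 1 ≥ 1. Reading y takes M from S3 back to S3, so every xyⁱz is accepted.
With |Q| = 4, pigeonhole forces a state repeat no later than step 4; the substring read between the first and second visits to that state can be pumped.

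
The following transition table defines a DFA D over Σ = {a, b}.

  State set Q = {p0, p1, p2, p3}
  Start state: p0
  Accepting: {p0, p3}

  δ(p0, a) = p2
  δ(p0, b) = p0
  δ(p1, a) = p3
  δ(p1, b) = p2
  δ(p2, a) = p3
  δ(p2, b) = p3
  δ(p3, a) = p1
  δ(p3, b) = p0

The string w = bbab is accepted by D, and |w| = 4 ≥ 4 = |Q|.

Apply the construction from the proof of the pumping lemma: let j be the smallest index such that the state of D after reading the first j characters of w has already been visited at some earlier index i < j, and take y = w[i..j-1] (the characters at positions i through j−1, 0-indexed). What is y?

b

Run of D on w = b b a b:
  step 0: p0  (start)
  step 1: p0  (read b: p0→p0)   ← first repeat (p0 seen earlier)
  step 2: p0  (read b: p0→p0)
  step 3: p2  (read a: p0→p2)
  step 4: p3  (read b: p2→p3)

So i = 0, j = 1, giving x = w[0:0] = ε, y = w[0:1] = b, z = w[1:4] = bab.
Check: |xy| = 1 ≤ 4 and |y| = 1 ≥ 1. Reading y takes D from p0 back to p0, so every xyⁱz is accepted.
Pumping length from the standard proof: p = 4 (the number of states). The repeated state found above gives |xy| = j ≤ 4 and |y| = j − i ≥ 1.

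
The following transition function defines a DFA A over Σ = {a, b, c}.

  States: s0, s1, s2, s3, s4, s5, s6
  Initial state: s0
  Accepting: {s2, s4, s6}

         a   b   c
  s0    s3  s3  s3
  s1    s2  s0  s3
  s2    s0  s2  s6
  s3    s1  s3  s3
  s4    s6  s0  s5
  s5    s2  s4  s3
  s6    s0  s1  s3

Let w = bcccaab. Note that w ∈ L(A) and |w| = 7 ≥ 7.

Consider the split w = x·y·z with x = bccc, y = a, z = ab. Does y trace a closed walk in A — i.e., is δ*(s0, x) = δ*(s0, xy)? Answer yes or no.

State sequence: s0 -b-> s3 -c-> s3 -c-> s3 -c-> s3 -a-> s1

After x (step 4): s3. After xy (step 5): s1.
They differ (s3 ≠ s1), so y is not a cycle from the state after x; this split is not the one the pumping-lemma construction produces, and pumping y need not keep the string in L(A).

no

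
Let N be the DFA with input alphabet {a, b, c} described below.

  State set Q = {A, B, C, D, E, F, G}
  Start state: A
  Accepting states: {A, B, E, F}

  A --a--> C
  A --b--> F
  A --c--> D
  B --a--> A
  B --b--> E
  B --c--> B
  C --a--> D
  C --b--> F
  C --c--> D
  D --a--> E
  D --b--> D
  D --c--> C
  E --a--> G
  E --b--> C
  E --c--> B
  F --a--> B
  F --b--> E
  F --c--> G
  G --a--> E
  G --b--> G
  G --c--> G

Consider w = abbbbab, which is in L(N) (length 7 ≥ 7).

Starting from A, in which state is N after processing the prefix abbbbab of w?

Run of N on the first 7 characters of w = a b b b b a b:
  step 0: A  (start)
  step 1: C  (read a: A→C)
  step 2: F  (read b: C→F)
  step 3: E  (read b: F→E)
  step 4: C  (read b: E→C)
  step 5: F  (read b: C→F)
  step 6: B  (read a: F→B)
  step 7: E  (read b: B→E)

After reading 7 characters, N is in state E.
(This kind of state-tracing is the core of the pumping-lemma construction: with 7 states, pigeonhole forces a repeat within the first 7 steps.)

E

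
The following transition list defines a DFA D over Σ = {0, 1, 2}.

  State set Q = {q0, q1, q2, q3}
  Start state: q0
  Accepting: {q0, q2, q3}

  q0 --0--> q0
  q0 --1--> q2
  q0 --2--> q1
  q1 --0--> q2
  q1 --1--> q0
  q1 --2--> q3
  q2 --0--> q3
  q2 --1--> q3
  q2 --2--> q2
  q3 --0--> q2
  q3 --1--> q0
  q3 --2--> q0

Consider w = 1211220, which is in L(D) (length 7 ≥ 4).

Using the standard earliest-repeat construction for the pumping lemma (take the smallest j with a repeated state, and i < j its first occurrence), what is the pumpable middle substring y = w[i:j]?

2

Run of D on w = 1 2 1 1 2 2 0:
  step 0: q0  (start)
  step 1: q2  (read 1: q0→q2)
  step 2: q2  (read 2: q2→q2)   ← first repeat (q2 seen earlier)
  step 3: q3  (read 1: q2→q3)
  step 4: q0  (read 1: q3→q0)
  step 5: q1  (read 2: q0→q1)
  step 6: q3  (read 2: q1→q3)
  step 7: q2  (read 0: q3→q2)

So i = 1, j = 2, giving x = w[0:1] = 1, y = w[1:2] = 2, z = w[2:7] = 11220.
Check: |xy| = 2 ≤ 4 and |y| = 1 ≥ 1. Reading y takes D from q2 back to q2, so every xyⁱz is accepted.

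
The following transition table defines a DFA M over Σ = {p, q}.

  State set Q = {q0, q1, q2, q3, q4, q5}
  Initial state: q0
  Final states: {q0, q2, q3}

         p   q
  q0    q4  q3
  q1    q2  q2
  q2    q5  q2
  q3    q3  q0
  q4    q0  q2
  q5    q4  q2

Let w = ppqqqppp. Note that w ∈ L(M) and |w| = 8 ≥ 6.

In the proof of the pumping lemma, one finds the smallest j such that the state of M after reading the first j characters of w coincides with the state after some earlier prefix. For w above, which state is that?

q0

Run of M on w = p p q q q p p p:
  step 0: q0  (start)
  step 1: q4  (read p: q0→q4)
  step 2: q0  (read p: q4→q0)   ← first repeat (q0 seen earlier)
  step 3: q3  (read q: q0→q3)
  step 4: q0  (read q: q3→q0)
  step 5: q3  (read q: q0→q3)
  step 6: q3  (read p: q3→q3)
  step 7: q3  (read p: q3→q3)
  step 8: q3  (read p: q3→q3)

The earliest repeat is at step j = 2: M is in q0, which it already visited at step i = 0.
Since M has 6 states, any run of length ≥ 6 visits 6+1 states, so by pigeonhole some state repeats within the first 6 steps — that repeat gives the pumpable loop.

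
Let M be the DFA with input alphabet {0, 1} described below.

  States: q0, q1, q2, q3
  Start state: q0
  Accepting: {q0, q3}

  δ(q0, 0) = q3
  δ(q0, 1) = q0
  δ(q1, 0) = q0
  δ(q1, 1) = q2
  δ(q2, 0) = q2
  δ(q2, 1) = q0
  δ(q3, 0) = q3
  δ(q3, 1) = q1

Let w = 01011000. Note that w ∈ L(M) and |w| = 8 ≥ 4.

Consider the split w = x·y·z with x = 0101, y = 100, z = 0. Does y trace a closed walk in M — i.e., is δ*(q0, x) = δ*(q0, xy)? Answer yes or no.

Run of M on the first 7 characters of w = 0 1 0 1 1 0 0:
  step 0: q0  (start)
  step 1: q3  (read 0: q0→q3)
  step 2: q1  (read 1: q3→q1)
  step 3: q0  (read 0: q1→q0)
  step 4: q0  (read 1: q0→q0)
  step 5: q0  (read 1: q0→q0)
  step 6: q3  (read 0: q0→q3)
  step 7: q3  (read 0: q3→q3)

After x (step 4): q0. After xy (step 7): q3.
They differ (q0 ≠ q3), so y is not a cycle from the state after x; this split is not the one the pumping-lemma construction produces, and pumping y need not keep the string in L(M).

no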